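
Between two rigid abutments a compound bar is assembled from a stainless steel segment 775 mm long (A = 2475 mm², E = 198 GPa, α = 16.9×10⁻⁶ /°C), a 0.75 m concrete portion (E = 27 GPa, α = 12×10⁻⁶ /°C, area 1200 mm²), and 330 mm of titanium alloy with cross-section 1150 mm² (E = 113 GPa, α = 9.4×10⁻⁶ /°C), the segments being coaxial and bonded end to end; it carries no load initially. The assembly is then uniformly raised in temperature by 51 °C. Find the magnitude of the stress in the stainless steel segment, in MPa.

σ ≈ 19 MPa (compressive)

Free thermal expansion of the whole bar: Σ αᵢΔT Lᵢ = 16.9×10⁻⁶×51×775 + 12×10⁻⁶×51×750 + 9.4×10⁻⁶×51×330 = 1.285 mm.
The rigid supports impose zero overall length change; the single axial force P common to all segments must satisfy P Σ Lᵢ/(AᵢEᵢ) = δ_free.
The series flexibility is Σ Lᵢ/(AᵢEᵢ) = 775/(2475×198×10³) + 750/(1200×27×10³) + 330/(1150×113×10³) = 2.727×10⁻⁵ mm/N.
Hence P = δ_free / Σ(L/AE) = 1.285/2.727×10⁻⁵ = 47.13 kN (compressive).
σ_{stainless steel} = P / A = 47130 / 2475 = 19.04 MPa.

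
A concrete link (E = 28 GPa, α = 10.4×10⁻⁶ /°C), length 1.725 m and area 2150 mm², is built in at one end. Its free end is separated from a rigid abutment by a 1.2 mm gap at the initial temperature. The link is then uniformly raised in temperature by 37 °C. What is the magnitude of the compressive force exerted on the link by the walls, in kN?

P ≈ 0 kN

If the wall were absent the link would grow by αΔT L = 10.4×10⁻⁶ × 37 × 1725 = 0.6638 mm.
This is smaller than the 1.2 mm clearance, so the link expands freely without reaching the stop — the stress is zero.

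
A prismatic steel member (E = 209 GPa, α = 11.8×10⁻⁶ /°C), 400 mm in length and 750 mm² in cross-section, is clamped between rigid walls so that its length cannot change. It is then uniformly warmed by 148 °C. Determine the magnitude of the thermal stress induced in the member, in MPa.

Because both ends are immovable the net strain is zero, and the suppressed thermal strain is αΔT = 11.8×10⁻⁶ × 148 = 1746.4×10⁻⁶.
The stress required to suppress this strain is σ = Eε = 209×10³ × 1746.4×10⁻⁶ = 365 MPa, compressive since the member is trying to expand.

σ ≈ 365 MPa (compressive)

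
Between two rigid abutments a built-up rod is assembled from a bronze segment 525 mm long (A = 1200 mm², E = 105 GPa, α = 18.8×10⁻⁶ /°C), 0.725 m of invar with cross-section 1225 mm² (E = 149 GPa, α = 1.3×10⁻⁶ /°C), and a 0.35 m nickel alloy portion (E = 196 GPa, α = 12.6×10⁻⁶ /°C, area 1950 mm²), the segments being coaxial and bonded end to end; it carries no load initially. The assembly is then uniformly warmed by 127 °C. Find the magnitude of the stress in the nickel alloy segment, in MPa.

σ ≈ 109 MPa (compressive)

If the supports were absent, the total length change would be Σ αᵢΔT Lᵢ = 18.8×10⁻⁶×127×525 + 1.3×10⁻⁶×127×725 + 12.6×10⁻⁶×127×350 = 1.933 mm.
The walls prevent any net length change, so an axial force P (same in every segment) develops. Compatibility: P · Σ Lᵢ/(AᵢEᵢ) = δ_free.
The series flexibility is Σ Lᵢ/(AᵢEᵢ) = 525/(1200×105×10³) + 725/(1225×149×10³) + 350/(1950×196×10³) = 9.054×10⁻⁶ mm/N.
Hence P = δ_free / Σ(L/AE) = 1.933/9.054×10⁻⁶ = 213.5 kN (compressive).
σ_{nickel alloy} = P / A = 213500 / 1950 = 109.5 MPa.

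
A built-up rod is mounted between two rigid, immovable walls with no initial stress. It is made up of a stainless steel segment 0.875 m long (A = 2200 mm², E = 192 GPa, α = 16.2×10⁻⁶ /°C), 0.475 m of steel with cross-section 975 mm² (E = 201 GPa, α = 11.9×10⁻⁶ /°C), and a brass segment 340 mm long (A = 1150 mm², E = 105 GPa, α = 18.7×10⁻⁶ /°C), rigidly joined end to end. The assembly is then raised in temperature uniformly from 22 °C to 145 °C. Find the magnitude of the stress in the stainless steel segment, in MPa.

σ ≈ 200 MPa (compressive)

If the supports were absent, the total length change would be Σ αᵢΔT Lᵢ = 16.2×10⁻⁶×123×875 + 11.9×10⁻⁶×123×475 + 18.7×10⁻⁶×123×340 = 3.221 mm.
The walls prevent any net length change, so an axial force P (same in every segment) develops. Compatibility: P · Σ Lᵢ/(AᵢEᵢ) = δ_free.
Σ Lᵢ/(AᵢEᵢ) = 875/(2200×192×10³) + 475/(975×201×10³) + 340/(1150×105×10³) = 7.311×10⁻⁶ mm/N.
So P = 3.221 / 7.311×10⁻⁶ = 440.5 kN, compressive.
σ_{stainless steel} = P / A = 440500 / 2200 = 200.2 MPa.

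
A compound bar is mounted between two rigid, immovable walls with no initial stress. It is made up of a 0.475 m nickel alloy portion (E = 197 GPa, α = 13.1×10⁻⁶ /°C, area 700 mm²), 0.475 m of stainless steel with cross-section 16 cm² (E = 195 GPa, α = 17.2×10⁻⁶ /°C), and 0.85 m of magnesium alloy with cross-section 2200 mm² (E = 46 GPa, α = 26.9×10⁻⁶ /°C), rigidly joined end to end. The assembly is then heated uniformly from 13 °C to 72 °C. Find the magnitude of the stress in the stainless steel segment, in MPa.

σ ≈ 103 MPa (compressive)

With the walls removed the bar would change length by δ_free = Σ αᵢΔT Lᵢ = 13.1×10⁻⁶×59×475 + 17.2×10⁻⁶×59×475 + 26.9×10⁻⁶×59×850 = 2.198 mm.
Since the ends are fixed, an axial force P builds up, equal in every segment, with P · Σ Lᵢ/(AᵢEᵢ) = δ_free.
The series flexibility is Σ Lᵢ/(AᵢEᵢ) = 475/(700×197×10³) + 475/(1600×195×10³) + 850/(2200×46×10³) = 1.337×10⁻⁵ mm/N.
Hence P = δ_free / Σ(L/AE) = 2.198/1.337×10⁻⁵ = 164.5 kN (compressive).
σ_{stainless steel} = P / A = 164500 / 1600 = 102.8 MPa.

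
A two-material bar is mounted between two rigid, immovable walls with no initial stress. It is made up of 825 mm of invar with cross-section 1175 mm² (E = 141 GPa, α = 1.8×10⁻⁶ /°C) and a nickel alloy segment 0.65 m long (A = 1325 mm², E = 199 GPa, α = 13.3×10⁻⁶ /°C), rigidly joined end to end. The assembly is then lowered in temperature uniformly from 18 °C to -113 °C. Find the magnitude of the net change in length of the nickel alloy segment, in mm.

With the walls removed the bar would change length by δ_free = Σ αᵢΔT Lᵢ = 1.8×10⁻⁶×131×825 + 13.3×10⁻⁶×131×650 = 1.327 mm.
The walls prevent any net length change, so an axial force P (same in every segment) develops. Compatibility: P · Σ Lᵢ/(AᵢEᵢ) = δ_free.
The series flexibility is Σ Lᵢ/(AᵢEᵢ) = 825/(1175×141×10³) + 650/(1325×199×10³) = 7.445×10⁻⁶ mm/N.
Hence P = δ_free / Σ(L/AE) = 1.327/7.445×10⁻⁶ = 178.2 kN (tensile).
For the nickel alloy segment, free thermal change = 13.3×10⁻⁶×131×650 = 1.132 mm and elastic change from P = 178200×650/(1325×199×10³) = 0.4394 mm; these oppose, so the net change is 0.693 mm (segment shortens).

|ΔL| ≈ 0.693 mm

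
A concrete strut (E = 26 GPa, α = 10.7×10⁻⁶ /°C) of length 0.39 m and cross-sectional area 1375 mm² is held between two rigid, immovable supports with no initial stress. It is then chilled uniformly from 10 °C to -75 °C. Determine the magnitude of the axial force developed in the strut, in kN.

P ≈ 32.5 kN (tensile)

With zero net strain, σ = E·αΔT = 26 GPa × 10.7×10⁻⁶ × 85 = 23.65 MPa.
Axial force P = σA = 23.65 × 1375 = 32510 N = 32.51 kN, tensile.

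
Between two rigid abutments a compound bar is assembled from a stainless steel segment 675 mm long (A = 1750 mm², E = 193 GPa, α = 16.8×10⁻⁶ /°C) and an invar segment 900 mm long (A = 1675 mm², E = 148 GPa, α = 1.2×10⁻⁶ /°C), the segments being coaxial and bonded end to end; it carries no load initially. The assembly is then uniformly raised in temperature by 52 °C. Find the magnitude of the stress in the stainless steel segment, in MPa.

With the walls removed the bar would change length by δ_free = Σ αᵢΔT Lᵢ = 16.8×10⁻⁶×52×675 + 1.2×10⁻⁶×52×900 = 0.6458 mm.
Since the ends are fixed, an axial force P builds up, equal in every segment, with P · Σ Lᵢ/(AᵢEᵢ) = δ_free.
The series flexibility is Σ Lᵢ/(AᵢEᵢ) = 675/(1750×193×10³) + 900/(1675×148×10³) = 5.629×10⁻⁶ mm/N.
Hence P = δ_free / Σ(L/AE) = 0.6458/5.629×10⁻⁶ = 114.7 kN (compressive).
σ_{stainless steel} = P / A = 114700 / 1750 = 65.56 MPa.

σ ≈ 65.6 MPa (compressive)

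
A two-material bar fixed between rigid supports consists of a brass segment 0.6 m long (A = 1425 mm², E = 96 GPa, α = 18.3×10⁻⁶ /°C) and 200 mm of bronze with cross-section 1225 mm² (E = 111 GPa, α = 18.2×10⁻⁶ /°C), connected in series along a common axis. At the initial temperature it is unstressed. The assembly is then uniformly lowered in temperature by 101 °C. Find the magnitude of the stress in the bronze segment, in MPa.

If the supports were absent, the total length change would be Σ αᵢΔT Lᵢ = 18.3×10⁻⁶×101×600 + 18.2×10⁻⁶×101×200 = 1.477 mm.
The walls prevent any net length change, so an axial force P (same in every segment) develops. Compatibility: P · Σ Lᵢ/(AᵢEᵢ) = δ_free.
Σ Lᵢ/(AᵢEᵢ) = 600/(1425×96×10³) + 200/(1225×111×10³) = 5.857×10⁻⁶ mm/N.
Hence P = δ_free / Σ(L/AE) = 1.477/5.857×10⁻⁶ = 252.1 kN (tensile).
σ_{bronze} = P / A = 252100 / 1225 = 205.8 MPa.

σ ≈ 206 MPa (tensile)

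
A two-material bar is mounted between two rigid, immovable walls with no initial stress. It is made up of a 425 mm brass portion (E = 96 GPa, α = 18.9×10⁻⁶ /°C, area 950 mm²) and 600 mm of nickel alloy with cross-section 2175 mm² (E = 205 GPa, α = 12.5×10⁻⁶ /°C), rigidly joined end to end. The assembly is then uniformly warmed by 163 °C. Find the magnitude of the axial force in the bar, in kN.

P ≈ 422 kN (compressive)

With the walls removed the bar would change length by δ_free = Σ αᵢΔT Lᵢ = 18.9×10⁻⁶×163×425 + 12.5×10⁻⁶×163×600 = 2.532 mm.
The walls prevent any net length change, so an axial force P (same in every segment) develops. Compatibility: P · Σ Lᵢ/(AᵢEᵢ) = δ_free.
Σ Lᵢ/(AᵢEᵢ) = 425/(950×96×10³) + 600/(2175×205×10³) = 6.006×10⁻⁶ mm/N.
So P = 2.532 / 6.006×10⁻⁶ = 421.6 kN, compressive.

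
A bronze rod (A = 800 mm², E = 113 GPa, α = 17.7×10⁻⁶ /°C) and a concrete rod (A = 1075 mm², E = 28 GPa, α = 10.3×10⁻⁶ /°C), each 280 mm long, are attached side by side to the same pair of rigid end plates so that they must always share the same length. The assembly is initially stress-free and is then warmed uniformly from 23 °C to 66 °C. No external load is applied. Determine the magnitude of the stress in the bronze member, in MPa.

σ ≈ 8.98 MPa (compressive)

Both members must finish at the same length. With the larger α, the bronze tends to over-expand; the plates restrain it, putting the bronze in compression and the concrete in tension. With no external load the two internal forces are equal and opposite, magnitude P.
Compatibility of the two members (thermal + elastic change equal): (α₁ − α₂)ΔT = P·[1/(A₁E₁) + 1/(A₂E₂)].
|α₁ − α₂|·ΔT = 7.4×10⁻⁶ × 43 = 0.0003182.
1/(A₁E₁) + 1/(A₂E₂) = 1/(800×113×10³) + 1/(1075×28×10³) = 4.428×10⁻⁸ N⁻¹.
P = 0.0003182 / 4.428×10⁻⁸ = 7185 N = 7.185 kN.
σ_{bronze} = P/A₁ = 7185/800 = 8.982 MPa, compressive.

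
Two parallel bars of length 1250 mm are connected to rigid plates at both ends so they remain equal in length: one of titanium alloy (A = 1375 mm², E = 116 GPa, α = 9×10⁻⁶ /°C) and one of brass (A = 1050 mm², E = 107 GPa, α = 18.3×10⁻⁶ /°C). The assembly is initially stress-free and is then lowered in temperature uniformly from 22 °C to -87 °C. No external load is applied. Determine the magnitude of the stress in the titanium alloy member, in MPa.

Equilibrium of a rigid end plate with no external load gives equal and opposite internal forces ±P in the two members. Since α_{brass} > α_{titanium alloy}, cooling drives the brass into tension and the titanium alloy into compression.
Compatibility of the two members (thermal + elastic change equal): (α₁ − α₂)ΔT = P·[1/(A₁E₁) + 1/(A₂E₂)].
|α₁ − α₂|·ΔT = 9.3×10⁻⁶ × 109 = 0.001014.
1/(A₁E₁) + 1/(A₂E₂) = 1/(1375×116×10³) + 1/(1050×107×10³) = 1.517×10⁻⁸ N⁻¹.
So P = 0.001014 / 1.517×10⁻⁸ = 66.82 kN.
σ_{titanium alloy} = P/A₁ = 66820/1375 = 48.6 MPa, compressive.

σ ≈ 48.6 MPa (compressive)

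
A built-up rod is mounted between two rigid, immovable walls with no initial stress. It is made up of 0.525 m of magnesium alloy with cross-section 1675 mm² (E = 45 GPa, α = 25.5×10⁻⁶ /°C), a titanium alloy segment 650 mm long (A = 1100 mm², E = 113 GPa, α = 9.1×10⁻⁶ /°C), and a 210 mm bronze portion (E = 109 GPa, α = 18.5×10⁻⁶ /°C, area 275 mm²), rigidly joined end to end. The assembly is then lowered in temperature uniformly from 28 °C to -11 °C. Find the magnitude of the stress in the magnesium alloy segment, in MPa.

σ ≈ 28.1 MPa (tensile)

If the supports were absent, the total length change would be Σ αᵢΔT Lᵢ = 25.5×10⁻⁶×39×525 + 9.1×10⁻⁶×39×650 + 18.5×10⁻⁶×39×210 = 0.9043 mm.
Since the ends are fixed, an axial force P builds up, equal in every segment, with P · Σ Lᵢ/(AᵢEᵢ) = δ_free.
Σ Lᵢ/(AᵢEᵢ) = 525/(1675×45×10³) + 650/(1100×113×10³) + 210/(275×109×10³) = 1.92×10⁻⁵ mm/N.
So P = 0.9043 / 1.92×10⁻⁵ = 47.1 kN, tensile.
σ_{magnesium alloy} = P / A = 47100 / 1675 = 28.12 MPa.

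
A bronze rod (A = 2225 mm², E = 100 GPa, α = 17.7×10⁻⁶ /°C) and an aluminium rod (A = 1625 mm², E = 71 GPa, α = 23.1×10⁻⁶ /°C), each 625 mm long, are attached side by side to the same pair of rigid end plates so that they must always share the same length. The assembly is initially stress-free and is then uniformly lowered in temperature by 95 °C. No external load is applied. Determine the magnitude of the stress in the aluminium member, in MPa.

σ ≈ 24 MPa (tensile)

Both members must finish at the same length. With the larger α, the aluminium tends to over-contract; the plates restrain it, putting the aluminium in tension and the bronze in compression. With no external load the two internal forces are equal and opposite, magnitude P.
Equating the net (thermal + elastic) strains gives |α₁ − α₂|·ΔT = P·[1/(A₁E₁) + 1/(A₂E₂)].
|α₁ − α₂|·ΔT = 5.4×10⁻⁶ × 95 = 0.000513.
1/(A₁E₁) + 1/(A₂E₂) = 1/(2225×100×10³) + 1/(1625×71×10³) = 1.316×10⁻⁸ N⁻¹.
P = 0.000513 / 1.316×10⁻⁸ = 38980 N = 38.98 kN.
σ_{aluminium} = P/A₂ = 38980/1625 = 23.99 MPa, tensile.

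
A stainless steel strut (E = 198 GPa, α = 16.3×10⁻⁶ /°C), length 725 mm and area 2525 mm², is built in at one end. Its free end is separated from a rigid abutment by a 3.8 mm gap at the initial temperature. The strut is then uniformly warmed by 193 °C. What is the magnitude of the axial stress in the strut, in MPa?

σ ≈ 0 MPa

If the wall were absent the strut would grow by αΔT L = 16.3×10⁻⁶ × 193 × 725 = 2.281 mm.
Since δ_free = 2.28 mm is less than the 3.8 mm gap, the strut never touches the wall. No axial force develops.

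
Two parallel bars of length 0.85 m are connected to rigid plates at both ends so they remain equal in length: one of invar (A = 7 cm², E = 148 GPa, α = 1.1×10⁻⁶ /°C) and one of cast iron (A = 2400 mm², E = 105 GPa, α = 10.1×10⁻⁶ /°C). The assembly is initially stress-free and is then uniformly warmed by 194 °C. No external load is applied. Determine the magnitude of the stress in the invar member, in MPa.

Both members must finish at the same length. With the larger α, the cast iron tends to over-expand; the plates restrain it, putting the cast iron in compression and the invar in tension. With no external load the two internal forces are equal and opposite, magnitude P.
Compatibility of the two members (thermal + elastic change equal): (α₁ − α₂)ΔT = P·[1/(A₁E₁) + 1/(A₂E₂)].
|α₁ − α₂|·ΔT = 9×10⁻⁶ × 194 = 0.001746.
1/(A₁E₁) + 1/(A₂E₂) = 1/(700×148×10³) + 1/(2400×105×10³) = 1.362×10⁻⁸ N⁻¹.
P = 0.001746 / 1.362×10⁻⁸ = 128200 N = 128.2 kN.
σ_{invar} = P/A₁ = 128200/700 = 183.1 MPa, tensile.

σ ≈ 183 MPa (tensile)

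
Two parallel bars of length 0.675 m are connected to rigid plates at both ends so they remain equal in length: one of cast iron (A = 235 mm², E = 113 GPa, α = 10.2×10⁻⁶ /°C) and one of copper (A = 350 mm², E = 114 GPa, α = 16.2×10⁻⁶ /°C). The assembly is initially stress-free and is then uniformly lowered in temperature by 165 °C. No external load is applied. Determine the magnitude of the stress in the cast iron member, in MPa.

σ ≈ 67.2 MPa (compressive)

The copper has the larger α, so on cooling it would change length more than the cast iron if both were free. The rigid plates force a common final length, so the copper is put into tension and the cast iron into compression, with equal and opposite forces P (no external load).
Compatibility of the two members (thermal + elastic change equal): (α₁ − α₂)ΔT = P·[1/(A₁E₁) + 1/(A₂E₂)].
|α₁ − α₂|·ΔT = 6×10⁻⁶ × 165 = 0.00099.
1/(A₁E₁) + 1/(A₂E₂) = 1/(235×113×10³) + 1/(350×114×10³) = 6.272×10⁻⁸ N⁻¹.
So P = 0.00099 / 6.272×10⁻⁸ = 15.78 kN.
σ_{cast iron} = P/A₁ = 15780/235 = 67.17 MPa, compressive.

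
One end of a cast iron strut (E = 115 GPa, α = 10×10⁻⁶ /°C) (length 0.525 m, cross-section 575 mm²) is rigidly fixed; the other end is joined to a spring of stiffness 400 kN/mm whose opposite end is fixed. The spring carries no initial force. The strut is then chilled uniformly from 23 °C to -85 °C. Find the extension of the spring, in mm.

If the spring were absent the strut would shorten by αΔT L = 10×10⁻⁶ × 108 × 525 = 0.567 mm.
With a force P in the spring, the elastic change of the strut is PL/(AE) and that of the spring is P/k; compatibility requires their sum to equal δ_free.
So P = δ_free / [L/(AE) + 1/k] = 0.567 / [ 525/(575×115×10³) + 1/(400×10³) ].
P = 0.567 / 1.044×10⁻⁵ = 54310 N.
Spring extension = P/k = 54310/(400×10³) = 0.1358 mm.

δ ≈ 0.136 mm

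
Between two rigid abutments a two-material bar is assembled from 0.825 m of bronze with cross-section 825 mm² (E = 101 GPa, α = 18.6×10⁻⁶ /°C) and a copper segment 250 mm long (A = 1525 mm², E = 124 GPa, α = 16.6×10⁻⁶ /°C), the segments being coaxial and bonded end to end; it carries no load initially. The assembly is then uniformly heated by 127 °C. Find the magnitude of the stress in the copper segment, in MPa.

σ ≈ 145 MPa (compressive)

With the walls removed the bar would change length by δ_free = Σ αᵢΔT Lᵢ = 18.6×10⁻⁶×127×825 + 16.6×10⁻⁶×127×250 = 2.476 mm.
The walls prevent any net length change, so an axial force P (same in every segment) develops. Compatibility: P · Σ Lᵢ/(AᵢEᵢ) = δ_free.
The series flexibility is Σ Lᵢ/(AᵢEᵢ) = 825/(825×101×10³) + 250/(1525×124×10³) = 1.122×10⁻⁵ mm/N.
Hence P = δ_free / Σ(L/AE) = 2.476/1.122×10⁻⁵ = 220.6 kN (compressive).
σ_{copper} = P / A = 220600 / 1525 = 144.7 MPa.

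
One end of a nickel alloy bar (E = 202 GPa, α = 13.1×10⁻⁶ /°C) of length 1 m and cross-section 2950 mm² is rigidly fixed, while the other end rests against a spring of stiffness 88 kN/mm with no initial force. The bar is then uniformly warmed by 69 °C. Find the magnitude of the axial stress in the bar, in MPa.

The unrestrained thermal change is αΔT L = 13.1×10⁻⁶ × 69 × 1000 = 0.9039 mm.
Let P be the compressive force at the spring. The bar shortens elastically by PL/(AE) and the spring compresses by P/k; together these equal δ_free.
P [ L/(AE) + 1/k ] = δ_free → P [ 1000/(2950×202×10³) + 1/(88×10³) ] = 0.9039.
P = 0.9039 / 1.304×10⁻⁵ = 69310 N.
σ = P/A = 69310/2950 = 23.49 MPa.

σ ≈ 23.5 MPa (compressive)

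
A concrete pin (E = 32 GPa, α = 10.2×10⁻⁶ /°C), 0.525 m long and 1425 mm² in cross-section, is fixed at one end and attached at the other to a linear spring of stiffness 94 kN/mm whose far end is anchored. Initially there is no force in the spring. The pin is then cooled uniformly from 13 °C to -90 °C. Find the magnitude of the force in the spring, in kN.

If the spring were absent the pin would shorten by αΔT L = 10.2×10⁻⁶ × 103 × 525 = 0.5516 mm.
Let P be the tensile force in the spring. The pin extends elastically by PL/(AE) and the spring stretches by P/k; together these equal δ_free.
P [ L/(AE) + 1/k ] = δ_free → P [ 525/(1425×32×10³) + 1/(94×10³) ] = 0.5516.
P = 0.5516 / 2.215×10⁻⁵ = 24900 N.

P ≈ 24.9 kN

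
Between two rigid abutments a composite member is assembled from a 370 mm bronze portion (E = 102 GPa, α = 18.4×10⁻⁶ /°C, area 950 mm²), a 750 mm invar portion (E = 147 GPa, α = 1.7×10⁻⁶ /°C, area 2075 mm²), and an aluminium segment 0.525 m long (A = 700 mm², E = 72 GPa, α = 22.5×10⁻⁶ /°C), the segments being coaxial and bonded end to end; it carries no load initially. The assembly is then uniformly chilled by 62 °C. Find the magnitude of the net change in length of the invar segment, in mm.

With the walls removed the bar would change length by δ_free = Σ αᵢΔT Lᵢ = 18.4×10⁻⁶×62×370 + 1.7×10⁻⁶×62×750 + 22.5×10⁻⁶×62×525 = 1.234 mm.
Since the ends are fixed, an axial force P builds up, equal in every segment, with P · Σ Lᵢ/(AᵢEᵢ) = δ_free.
The series flexibility is Σ Lᵢ/(AᵢEᵢ) = 370/(950×102×10³) + 750/(2075×147×10³) + 525/(700×72×10³) = 1.669×10⁻⁵ mm/N.
So P = 1.234 / 1.669×10⁻⁵ = 73.89 kN, tensile.
For the invar segment, free thermal change = 1.7×10⁻⁶×62×750 = 0.07905 mm and elastic change from P = 73890×750/(2075×147×10³) = 0.1817 mm; these oppose, so the net change is 0.103 mm (segment lengthens).

|ΔL| ≈ 0.103 mm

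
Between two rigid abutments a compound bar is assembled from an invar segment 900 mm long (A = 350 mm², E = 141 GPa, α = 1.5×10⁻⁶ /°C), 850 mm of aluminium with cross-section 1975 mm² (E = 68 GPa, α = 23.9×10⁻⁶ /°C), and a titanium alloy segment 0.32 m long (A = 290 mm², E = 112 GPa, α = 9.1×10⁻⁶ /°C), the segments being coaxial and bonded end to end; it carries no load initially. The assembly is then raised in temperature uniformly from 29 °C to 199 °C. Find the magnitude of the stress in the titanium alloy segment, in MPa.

σ ≈ 419 MPa (compressive)

Free thermal expansion of the whole bar: Σ αᵢΔT Lᵢ = 1.5×10⁻⁶×170×900 + 23.9×10⁻⁶×170×850 + 9.1×10⁻⁶×170×320 = 4.178 mm.
The rigid supports impose zero overall length change; the single axial force P common to all segments must satisfy P Σ Lᵢ/(AᵢEᵢ) = δ_free.
Σ Lᵢ/(AᵢEᵢ) = 900/(350×141×10³) + 850/(1975×68×10³) + 320/(290×112×10³) = 3.442×10⁻⁵ mm/N.
So P = 4.178 / 3.442×10⁻⁵ = 121.4 kN, compressive.
σ_{titanium alloy} = P / A = 121400 / 290 = 418.6 MPa.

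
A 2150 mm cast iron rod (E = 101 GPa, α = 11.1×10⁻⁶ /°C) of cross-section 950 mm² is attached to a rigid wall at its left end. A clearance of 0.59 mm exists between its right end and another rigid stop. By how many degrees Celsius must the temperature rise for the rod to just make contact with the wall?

ΔT ≈ 24.7 °C

Contact occurs when the free expansion equals the gap: αΔT L = 0.59 mm.
ΔT = 0.59 / (11.1×10⁻⁶ × 2150) = 24.72 °C.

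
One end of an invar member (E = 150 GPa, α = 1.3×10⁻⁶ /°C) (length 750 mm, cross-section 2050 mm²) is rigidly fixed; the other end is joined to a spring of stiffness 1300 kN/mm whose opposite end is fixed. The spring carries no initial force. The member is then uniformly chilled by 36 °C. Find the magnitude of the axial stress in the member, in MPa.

σ ≈ 5.34 MPa (tensile)

Free thermal contraction: δ_free = αΔT L = 1.3×10⁻⁶ × 36 × 750 = 0.0351 mm.
Let P be the tensile force in the spring. The member extends elastically by PL/(AE) and the spring stretches by P/k; together these equal δ_free.
P [ L/(AE) + 1/k ] = δ_free → P [ 750/(2050×150×10³) + 1/(1300×10³) ] = 0.0351.
P = 0.0351 / 3.208×10⁻⁶ = 10940 N.
σ = P/A = 10940/2050 = 5.337 MPa.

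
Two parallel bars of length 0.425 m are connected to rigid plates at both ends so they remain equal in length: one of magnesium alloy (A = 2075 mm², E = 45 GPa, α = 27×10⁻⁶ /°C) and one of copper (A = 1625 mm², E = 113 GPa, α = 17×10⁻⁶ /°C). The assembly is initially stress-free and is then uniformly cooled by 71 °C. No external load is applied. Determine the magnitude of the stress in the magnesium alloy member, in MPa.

σ ≈ 21.2 MPa (tensile)

The magnesium alloy has the larger α, so on cooling it would change length more than the copper if both were free. The rigid plates force a common final length, so the magnesium alloy is put into tension and the copper into compression, with equal and opposite forces P (no external load).
Equating the net (thermal + elastic) strains gives |α₁ − α₂|·ΔT = P·[1/(A₁E₁) + 1/(A₂E₂)].
|α₁ − α₂|·ΔT = 10×10⁻⁶ × 71 = 0.00071.
1/(A₁E₁) + 1/(A₂E₂) = 1/(2075×45×10³) + 1/(1625×113×10³) = 1.616×10⁻⁸ N⁻¹.
P = 0.00071 / 1.616×10⁻⁸ = 43950 N = 43.95 kN.
σ_{magnesium alloy} = P/A₁ = 43950/2075 = 21.18 MPa, tensile.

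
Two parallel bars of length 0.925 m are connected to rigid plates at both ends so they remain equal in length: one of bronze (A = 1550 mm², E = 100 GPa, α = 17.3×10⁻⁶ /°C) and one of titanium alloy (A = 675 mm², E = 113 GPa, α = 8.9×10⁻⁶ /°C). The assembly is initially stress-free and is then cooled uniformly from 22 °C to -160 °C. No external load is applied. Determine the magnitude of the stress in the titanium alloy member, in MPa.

Equilibrium of a rigid end plate with no external load gives equal and opposite internal forces ±P in the two members. Since α_{bronze} > α_{titanium alloy}, cooling drives the bronze into tension and the titanium alloy into compression.
Compatibility of the two members (thermal + elastic change equal): (α₁ − α₂)ΔT = P·[1/(A₁E₁) + 1/(A₂E₂)].
|α₁ − α₂|·ΔT = 8.4×10⁻⁶ × 182 = 0.001529.
1/(A₁E₁) + 1/(A₂E₂) = 1/(1550×100×10³) + 1/(675×113×10³) = 1.956×10⁻⁸ N⁻¹.
So P = 0.001529 / 1.956×10⁻⁸ = 78.15 kN.
σ_{titanium alloy} = P/A₂ = 78150/675 = 115.8 MPa, compressive.

σ ≈ 116 MPa (compressive)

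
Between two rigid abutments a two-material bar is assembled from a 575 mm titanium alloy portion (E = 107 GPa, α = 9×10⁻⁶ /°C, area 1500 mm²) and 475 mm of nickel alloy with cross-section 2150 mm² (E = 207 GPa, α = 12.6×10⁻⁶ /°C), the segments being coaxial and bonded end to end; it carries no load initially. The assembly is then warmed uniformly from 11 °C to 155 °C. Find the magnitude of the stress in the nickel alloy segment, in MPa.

σ ≈ 161 MPa (compressive)

With the walls removed the bar would change length by δ_free = Σ αᵢΔT Lᵢ = 9×10⁻⁶×144×575 + 12.6×10⁻⁶×144×475 = 1.607 mm.
The rigid supports impose zero overall length change; the single axial force P common to all segments must satisfy P Σ Lᵢ/(AᵢEᵢ) = δ_free.
The series flexibility is Σ Lᵢ/(AᵢEᵢ) = 575/(1500×107×10³) + 475/(2150×207×10³) = 4.65×10⁻⁶ mm/N.
So P = 1.607 / 4.65×10⁻⁶ = 345.6 kN, compressive.
σ_{nickel alloy} = P / A = 345600 / 2150 = 160.7 MPa.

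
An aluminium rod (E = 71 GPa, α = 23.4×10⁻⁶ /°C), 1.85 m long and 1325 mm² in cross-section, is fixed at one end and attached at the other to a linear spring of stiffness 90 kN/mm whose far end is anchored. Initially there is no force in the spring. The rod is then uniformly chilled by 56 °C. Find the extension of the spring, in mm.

The unrestrained thermal change is αΔT L = 23.4×10⁻⁶ × 56 × 1850 = 2.424 mm.
With a force P in the spring, the elastic change of the rod is PL/(AE) and that of the spring is P/k; compatibility requires their sum to equal δ_free.
P [ L/(AE) + 1/k ] = δ_free → P [ 1850/(1325×71×10³) + 1/(90×10³) ] = 2.424.
P = 2.424 / 3.078×10⁻⁵ = 78770 N.
Spring extension = P/k = 78770/(90×10³) = 0.8752 mm.

δ ≈ 0.875 mm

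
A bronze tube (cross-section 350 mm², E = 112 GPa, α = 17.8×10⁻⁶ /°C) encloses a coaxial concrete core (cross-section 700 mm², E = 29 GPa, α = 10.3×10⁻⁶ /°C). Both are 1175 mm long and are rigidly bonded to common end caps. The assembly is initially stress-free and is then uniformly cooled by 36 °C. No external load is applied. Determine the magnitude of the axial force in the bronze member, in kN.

P ≈ 3.61 kN (tensile in the bronze)

Equilibrium of a rigid end plate with no external load gives equal and opposite internal forces ±P in the two members. Since α_{bronze} > α_{concrete}, cooling drives the bronze into tension and the concrete into compression.
Setting the final lengths equal and cancelling L: (α₁ − α₂)ΔT = P/(A₁E₁) + P/(A₂E₂).
|α₁ − α₂|·ΔT = 7.5×10⁻⁶ × 36 = 0.00027.
1/(A₁E₁) + 1/(A₂E₂) = 1/(350×112×10³) + 1/(700×29×10³) = 7.477×10⁻⁸ N⁻¹.
P = 0.00027 / 7.477×10⁻⁸ = 3611 N = 3.611 kN.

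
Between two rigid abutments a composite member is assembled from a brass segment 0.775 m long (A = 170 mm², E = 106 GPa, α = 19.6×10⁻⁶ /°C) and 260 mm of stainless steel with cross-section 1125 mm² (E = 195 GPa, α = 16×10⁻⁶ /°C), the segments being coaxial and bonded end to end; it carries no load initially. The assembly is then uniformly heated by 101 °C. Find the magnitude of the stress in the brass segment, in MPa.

σ ≈ 260 MPa (compressive)

If the supports were absent, the total length change would be Σ αᵢΔT Lᵢ = 19.6×10⁻⁶×101×775 + 16×10⁻⁶×101×260 = 1.954 mm.
The rigid supports impose zero overall length change; the single axial force P common to all segments must satisfy P Σ Lᵢ/(AᵢEᵢ) = δ_free.
Σ Lᵢ/(AᵢEᵢ) = 775/(170×106×10³) + 260/(1125×195×10³) = 4.419×10⁻⁵ mm/N.
So P = 1.954 / 4.419×10⁻⁵ = 44.22 kN, compressive.
σ_{brass} = P / A = 44220 / 170 = 260.1 MPa.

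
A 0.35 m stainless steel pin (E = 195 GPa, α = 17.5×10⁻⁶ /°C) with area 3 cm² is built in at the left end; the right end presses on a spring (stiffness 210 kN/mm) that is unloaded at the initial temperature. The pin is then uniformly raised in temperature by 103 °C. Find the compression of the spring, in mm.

δ ≈ 0.28 mm

The unrestrained thermal change is αΔT L = 17.5×10⁻⁶ × 103 × 350 = 0.6309 mm.
With a force P in the spring, the elastic change of the pin is PL/(AE) and that of the spring is P/k; compatibility requires their sum to equal δ_free.
P [ L/(AE) + 1/k ] = δ_free → P [ 350/(300×195×10³) + 1/(210×10³) ] = 0.6309.
P = 0.6309 / 1.074×10⁻⁵ = 58710 N.
Spring compression = P/k = 58710/(210×10³) = 0.2796 mm.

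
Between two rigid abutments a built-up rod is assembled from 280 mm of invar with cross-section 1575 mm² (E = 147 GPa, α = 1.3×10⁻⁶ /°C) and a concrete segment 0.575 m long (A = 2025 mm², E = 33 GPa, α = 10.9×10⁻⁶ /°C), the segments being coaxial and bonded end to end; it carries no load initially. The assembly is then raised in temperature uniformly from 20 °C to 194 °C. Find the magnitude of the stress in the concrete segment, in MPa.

Free thermal expansion of the whole bar: Σ αᵢΔT Lᵢ = 1.3×10⁻⁶×174×280 + 10.9×10⁻⁶×174×575 = 1.154 mm.
The walls prevent any net length change, so an axial force P (same in every segment) develops. Compatibility: P · Σ Lᵢ/(AᵢEᵢ) = δ_free.
Σ Lᵢ/(AᵢEᵢ) = 280/(1575×147×10³) + 575/(2025×33×10³) = 9.814×10⁻⁶ mm/N.
P = 1.154 / 9.814×10⁻⁶ = 117600 N = 117.6 kN, compressive.
σ_{concrete} = P / A = 117600 / 2025 = 58.06 MPa.

σ ≈ 58.1 MPa (compressive)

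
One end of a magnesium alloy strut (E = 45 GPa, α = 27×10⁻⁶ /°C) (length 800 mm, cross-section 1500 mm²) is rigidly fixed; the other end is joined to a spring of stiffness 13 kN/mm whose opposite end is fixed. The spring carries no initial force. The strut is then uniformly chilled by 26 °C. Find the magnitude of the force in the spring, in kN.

If the spring were absent the strut would shorten by αΔT L = 27×10⁻⁶ × 26 × 800 = 0.5616 mm.
With a force P in the spring, the elastic change of the strut is PL/(AE) and that of the spring is P/k; compatibility requires their sum to equal δ_free.
So P = δ_free / [L/(AE) + 1/k] = 0.5616 / [ 800/(1500×45×10³) + 1/(13×10³) ].
P = 0.5616 / 8.877×10⁻⁵ = 6326 N.

P ≈ 6.33 kN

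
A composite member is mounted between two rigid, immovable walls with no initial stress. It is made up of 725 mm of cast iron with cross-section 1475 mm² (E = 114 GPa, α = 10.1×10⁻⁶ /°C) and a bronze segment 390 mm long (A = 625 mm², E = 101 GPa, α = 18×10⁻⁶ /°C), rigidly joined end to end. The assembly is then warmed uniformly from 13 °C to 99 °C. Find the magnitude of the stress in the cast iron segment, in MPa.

σ ≈ 79.7 MPa (compressive)

If the supports were absent, the total length change would be Σ αᵢΔT Lᵢ = 10.1×10⁻⁶×86×725 + 18×10⁻⁶×86×390 = 1.233 mm.
The rigid supports impose zero overall length change; the single axial force P common to all segments must satisfy P Σ Lᵢ/(AᵢEᵢ) = δ_free.
The series flexibility is Σ Lᵢ/(AᵢEᵢ) = 725/(1475×114×10³) + 390/(625×101×10³) = 1.049×10⁻⁵ mm/N.
Hence P = δ_free / Σ(L/AE) = 1.233/1.049×10⁻⁵ = 117.6 kN (compressive).
σ_{cast iron} = P / A = 117600 / 1475 = 79.72 MPa.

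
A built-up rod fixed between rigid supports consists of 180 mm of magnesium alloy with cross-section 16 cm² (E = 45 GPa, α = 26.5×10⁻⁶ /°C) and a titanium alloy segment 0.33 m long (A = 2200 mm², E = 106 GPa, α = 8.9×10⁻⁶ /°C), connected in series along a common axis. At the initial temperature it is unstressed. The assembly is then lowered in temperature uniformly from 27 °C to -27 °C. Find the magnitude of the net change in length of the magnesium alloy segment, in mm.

If the supports were absent, the total length change would be Σ αᵢΔT Lᵢ = 26.5×10⁻⁶×54×180 + 8.9×10⁻⁶×54×330 = 0.4162 mm.
The rigid supports impose zero overall length change; the single axial force P common to all segments must satisfy P Σ Lᵢ/(AᵢEᵢ) = δ_free.
Σ Lᵢ/(AᵢEᵢ) = 180/(1600×45×10³) + 330/(2200×106×10³) = 3.915×10⁻⁶ mm/N.
P = 0.4162 / 3.915×10⁻⁶ = 106300 N = 106.3 kN, tensile.
For the magnesium alloy segment, free thermal change = 26.5×10⁻⁶×54×180 = 0.2576 mm and elastic change from P = 106300×180/(1600×45×10³) = 0.2658 mm; these oppose, so the net change is 0.00817 mm (segment lengthens).

|ΔL| ≈ 0.00817 mm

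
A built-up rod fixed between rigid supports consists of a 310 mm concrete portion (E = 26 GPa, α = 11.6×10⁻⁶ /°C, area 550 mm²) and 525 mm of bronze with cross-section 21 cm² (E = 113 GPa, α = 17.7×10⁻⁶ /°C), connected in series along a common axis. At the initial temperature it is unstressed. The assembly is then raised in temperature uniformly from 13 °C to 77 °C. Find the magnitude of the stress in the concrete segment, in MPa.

With the walls removed the bar would change length by δ_free = Σ αᵢΔT Lᵢ = 11.6×10⁻⁶×64×310 + 17.7×10⁻⁶×64×525 = 0.8249 mm.
The rigid supports impose zero overall length change; the single axial force P common to all segments must satisfy P Σ Lᵢ/(AᵢEᵢ) = δ_free.
The series flexibility is Σ Lᵢ/(AᵢEᵢ) = 310/(550×26×10³) + 525/(2100×113×10³) = 2.389×10⁻⁵ mm/N.
So P = 0.8249 / 2.389×10⁻⁵ = 34.53 kN, compressive.
σ_{concrete} = P / A = 34530 / 550 = 62.78 MPa.

σ ≈ 62.8 MPa (compressive)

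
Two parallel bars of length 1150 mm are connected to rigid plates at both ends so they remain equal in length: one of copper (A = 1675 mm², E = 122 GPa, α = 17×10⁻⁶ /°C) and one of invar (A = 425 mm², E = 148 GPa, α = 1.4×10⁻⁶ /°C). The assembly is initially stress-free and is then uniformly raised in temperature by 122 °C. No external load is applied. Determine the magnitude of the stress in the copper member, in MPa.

σ ≈ 54.6 MPa (compressive)

Equilibrium of a rigid end plate with no external load gives equal and opposite internal forces ±P in the two members. Since α_{copper} > α_{invar}, heating drives the copper into compression and the invar into tension.
Setting the final lengths equal and cancelling L: (α₁ − α₂)ΔT = P/(A₁E₁) + P/(A₂E₂).
|α₁ − α₂|·ΔT = 15.6×10⁻⁶ × 122 = 0.001903.
1/(A₁E₁) + 1/(A₂E₂) = 1/(1675×122×10³) + 1/(425×148×10³) = 2.079×10⁻⁸ N⁻¹.
So P = 0.001903 / 2.079×10⁻⁸ = 91.54 kN.
σ_{copper} = P/A₁ = 91540/1675 = 54.65 MPa, compressive.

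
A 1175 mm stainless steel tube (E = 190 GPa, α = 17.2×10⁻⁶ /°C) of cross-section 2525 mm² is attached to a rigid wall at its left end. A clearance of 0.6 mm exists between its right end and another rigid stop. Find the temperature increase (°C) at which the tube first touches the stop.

ΔT ≈ 29.7 °C

Contact occurs when the free expansion equals the gap: αΔT L = 0.6 mm.
So ΔT = g/(αL) = 0.6/(17.2×10⁻⁶ × 1175) = 29.69 °C.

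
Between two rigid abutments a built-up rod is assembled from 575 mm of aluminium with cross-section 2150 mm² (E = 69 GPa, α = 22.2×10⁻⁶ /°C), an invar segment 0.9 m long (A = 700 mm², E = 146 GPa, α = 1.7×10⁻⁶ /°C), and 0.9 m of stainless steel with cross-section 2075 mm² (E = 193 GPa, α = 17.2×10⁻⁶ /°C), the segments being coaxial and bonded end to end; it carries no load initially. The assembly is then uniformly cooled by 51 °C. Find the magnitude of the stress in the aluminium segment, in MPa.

σ ≈ 47.3 MPa (tensile)

If the supports were absent, the total length change would be Σ αᵢΔT Lᵢ = 22.2×10⁻⁶×51×575 + 1.7×10⁻⁶×51×900 + 17.2×10⁻⁶×51×900 = 1.519 mm.
Since the ends are fixed, an axial force P builds up, equal in every segment, with P · Σ Lᵢ/(AᵢEᵢ) = δ_free.
Σ Lᵢ/(AᵢEᵢ) = 575/(2150×69×10³) + 900/(700×146×10³) + 900/(2075×193×10³) = 1.493×10⁻⁵ mm/N.
Hence P = δ_free / Σ(L/AE) = 1.519/1.493×10⁻⁵ = 101.7 kN (tensile).
σ_{aluminium} = P / A = 101700 / 2150 = 47.31 MPa.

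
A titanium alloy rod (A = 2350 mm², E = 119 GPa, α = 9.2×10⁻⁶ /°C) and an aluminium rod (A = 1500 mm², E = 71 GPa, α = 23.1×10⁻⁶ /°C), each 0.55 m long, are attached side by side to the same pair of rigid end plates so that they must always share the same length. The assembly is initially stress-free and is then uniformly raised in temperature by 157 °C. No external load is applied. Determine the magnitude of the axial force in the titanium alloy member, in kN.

Equilibrium of a rigid end plate with no external load gives equal and opposite internal forces ±P in the two members. Since α_{aluminium} > α_{titanium alloy}, heating drives the aluminium into compression and the titanium alloy into tension.
Setting the final lengths equal and cancelling L: (α₁ − α₂)ΔT = P/(A₁E₁) + P/(A₂E₂).
|α₁ − α₂|·ΔT = 13.9×10⁻⁶ × 157 = 0.002182.
1/(A₁E₁) + 1/(A₂E₂) = 1/(2350×119×10³) + 1/(1500×71×10³) = 1.297×10⁻⁸ N⁻¹.
So P = 0.002182 / 1.297×10⁻⁸ = 168.3 kN.

P ≈ 168 kN (tensile in the titanium alloy)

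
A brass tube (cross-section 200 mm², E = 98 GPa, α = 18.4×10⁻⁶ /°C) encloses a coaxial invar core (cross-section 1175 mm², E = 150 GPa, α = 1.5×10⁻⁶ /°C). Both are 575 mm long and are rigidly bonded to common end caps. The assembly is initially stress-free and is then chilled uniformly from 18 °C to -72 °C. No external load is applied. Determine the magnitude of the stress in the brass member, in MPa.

σ ≈ 134 MPa (tensile)

Both members must finish at the same length. With the larger α, the brass tends to over-contract; the plates restrain it, putting the brass in tension and the invar in compression. With no external load the two internal forces are equal and opposite, magnitude P.
Compatibility of the two members (thermal + elastic change equal): (α₁ − α₂)ΔT = P·[1/(A₁E₁) + 1/(A₂E₂)].
|α₁ − α₂|·ΔT = 16.9×10⁻⁶ × 90 = 0.001521.
1/(A₁E₁) + 1/(A₂E₂) = 1/(200×98×10³) + 1/(1175×150×10³) = 5.669×10⁻⁸ N⁻¹.
So P = 0.001521 / 5.669×10⁻⁸ = 26.83 kN.
σ_{brass} = P/A₁ = 26830/200 = 134.1 MPa, tensile.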